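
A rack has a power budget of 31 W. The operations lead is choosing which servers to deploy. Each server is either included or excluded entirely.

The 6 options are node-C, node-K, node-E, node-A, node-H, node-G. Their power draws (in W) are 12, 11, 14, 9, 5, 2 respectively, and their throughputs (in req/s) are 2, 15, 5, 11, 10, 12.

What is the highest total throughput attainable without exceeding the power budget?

Allowing fractional choices, the relaxed optimum would be about 49.4, but servers are indivisible.
node-C + node-K + node-H + node-G: power draw 12 + 11 + 5 + 2 = 30 ≤ 31, throughput 2 + 15 + 10 + 12 = 39.
node-K + node-A + node-G: power draw 11 + 9 + 2 = 22 ≤ 31, throughput 15 + 11 + 12 = 38.
node-K + node-A + node-H + node-G: power draw 11 + 9 + 5 + 2 = 27 ≤ 31, throughput 15 + 11 + 10 + 12 = 48.
Best is node-K, node-A, node-H, and node-G with total throughput 48.

48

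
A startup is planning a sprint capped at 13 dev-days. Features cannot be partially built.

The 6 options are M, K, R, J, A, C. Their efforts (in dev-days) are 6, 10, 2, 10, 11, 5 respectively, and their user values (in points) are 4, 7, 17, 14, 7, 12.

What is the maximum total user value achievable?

This is a 0-1 knapsack instance.
R + C: effort 2 + 5 = 7 ≤ 13, user value 17 + 12 = 29.
R + J: effort 2 + 10 = 12 ≤ 13, user value 17 + 14 = 31.
M + R + C: effort 6 + 2 + 5 = 13 ≤ 13, user value 4 + 17 + 12 = 33.
Best is M, R, and C with total user value 33.

33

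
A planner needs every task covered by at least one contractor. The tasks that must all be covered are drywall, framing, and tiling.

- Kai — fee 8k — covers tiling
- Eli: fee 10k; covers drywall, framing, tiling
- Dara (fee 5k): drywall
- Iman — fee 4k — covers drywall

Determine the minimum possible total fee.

Eli alone covers drywall, framing, tiling — every task.
Total fee: 10.

10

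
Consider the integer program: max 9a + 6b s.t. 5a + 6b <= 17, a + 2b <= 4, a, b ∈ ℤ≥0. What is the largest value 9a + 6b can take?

27

(a,b)=(3,0) is feasible, giving 27.
(a,b)=(2,1) is feasible, giving 24.
(a,b)=(2,0) is feasible, giving 18.
Maximum is 27 at (a,b)=(3,0).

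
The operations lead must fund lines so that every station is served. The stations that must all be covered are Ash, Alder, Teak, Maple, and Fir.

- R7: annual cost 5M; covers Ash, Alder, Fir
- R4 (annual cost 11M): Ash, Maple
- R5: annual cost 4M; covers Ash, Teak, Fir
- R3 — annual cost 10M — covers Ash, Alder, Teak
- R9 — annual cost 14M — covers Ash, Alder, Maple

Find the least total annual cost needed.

The greedy cost-per-new-station heuristic would pick R5, R7, and R4 for 20, but a cheaper cover exists.
Choose R5 and R9: together they cover Ash, Alder, Teak, Maple, Fir — every station.
Total annual cost: 4 + 14 = 18.
No cover costs less than 18.

18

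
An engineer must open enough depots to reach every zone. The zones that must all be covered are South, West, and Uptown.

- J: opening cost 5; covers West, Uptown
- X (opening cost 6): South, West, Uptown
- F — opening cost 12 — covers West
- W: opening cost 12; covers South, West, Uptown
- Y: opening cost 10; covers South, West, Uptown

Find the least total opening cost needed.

6

This is an integer covering problem.
X alone covers South, West, Uptown — every zone.
Total opening cost: 6.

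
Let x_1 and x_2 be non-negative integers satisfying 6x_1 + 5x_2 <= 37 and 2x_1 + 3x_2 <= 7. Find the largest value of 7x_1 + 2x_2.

21

(x_1,x_2)=(3,0): 6·3+5·0=18≤37, 2·3+3·0=6≤7, objective 21.
(x_1,x_2)=(2,1): 6·2+5·1=17≤37, 2·2+3·1=7≤7, objective 16.
The best lattice point is (3,0), giving 21.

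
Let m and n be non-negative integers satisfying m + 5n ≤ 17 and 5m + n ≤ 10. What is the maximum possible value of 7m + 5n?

(m,n)=(1,3): 1·1+5·3=16≤17, 5·1+1·3=8≤10, objective 22.
(m,n)=(1,2): 1·1+5·2=11≤17, 5·1+1·2=7≤10, objective 17.
(m,n)=(0,3): 1·0+5·3=15≤17, 5·0+1·3=3≤10, objective 15.
Maximum is 22 at (m,n)=(1,3).

22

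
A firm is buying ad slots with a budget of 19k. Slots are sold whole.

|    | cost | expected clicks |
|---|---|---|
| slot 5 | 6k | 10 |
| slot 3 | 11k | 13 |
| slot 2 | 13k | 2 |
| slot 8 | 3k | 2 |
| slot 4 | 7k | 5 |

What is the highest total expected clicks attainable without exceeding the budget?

This is a 0-1 knapsack instance.
Take slot 5 and slot 3: cost 6 + 11 = 17 ≤ 19, expected clicks 10 + 13 = 23.
No other feasible combination does better.

23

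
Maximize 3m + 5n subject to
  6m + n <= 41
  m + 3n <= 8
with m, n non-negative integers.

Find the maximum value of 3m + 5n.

20

Relaxing integrality, the LP optimum is 22.35 at (m,n) = (6.76, 0.412), which is not an integer point.
(m,n)=(5,1) is feasible, giving 20.
(m,n)=(6,0) is feasible, giving 18.
(m,n)=(4,1) is feasible, giving 17.
No feasible integer point exceeds 20.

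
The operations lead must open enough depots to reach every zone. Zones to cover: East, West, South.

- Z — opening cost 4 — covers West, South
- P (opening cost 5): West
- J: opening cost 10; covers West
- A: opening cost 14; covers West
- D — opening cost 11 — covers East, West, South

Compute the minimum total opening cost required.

The greedy cost-per-new-zone heuristic would pick Z and D for 15, but a cheaper cover exists.
D alone covers East, West, South — every zone.
Total opening cost: 11.
No cover costs less than 11.

11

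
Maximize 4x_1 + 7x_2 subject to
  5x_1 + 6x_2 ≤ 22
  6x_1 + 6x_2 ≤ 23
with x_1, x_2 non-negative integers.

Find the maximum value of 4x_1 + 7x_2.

Relaxing integrality, the LP optimum is 25.67 at (x_1,x_2) = (0, 3.67), which is not an integer point.
(x_1,x_2)=(0,3): 5·0+6·3=18≤22, 6·0+6·3=18≤23, objective 21.
(x_1,x_2)=(1,2): 5·1+6·2=17≤22, 6·1+6·2=18≤23, objective 18.
(x_1,x_2)=(0,2): 5·0+6·2=12≤22, 6·0+6·2=12≤23, objective 14.
The best lattice point is (0,3), giving 21.

21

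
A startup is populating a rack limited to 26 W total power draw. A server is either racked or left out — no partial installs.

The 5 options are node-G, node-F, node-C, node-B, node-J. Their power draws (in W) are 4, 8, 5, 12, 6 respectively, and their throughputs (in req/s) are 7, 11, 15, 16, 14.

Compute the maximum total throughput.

Treat it as a binary knapsack problem.
Allowing fractional choices, the relaxed optimum would be about 51.0, but servers are indivisible.
node-F + node-C + node-B: power draw 8 + 5 + 12 = 25 ≤ 26, throughput 11 + 15 + 16 = 42.
node-C + node-B + node-J: power draw 5 + 12 + 6 = 23 ≤ 26, throughput 15 + 16 + 14 = 45.
node-G + node-F + node-C + node-J: power draw 4 + 8 + 5 + 6 = 23 ≤ 26, throughput 7 + 11 + 15 + 14 = 47.
Best is node-G, node-F, node-C, and node-J with total throughput 47.

47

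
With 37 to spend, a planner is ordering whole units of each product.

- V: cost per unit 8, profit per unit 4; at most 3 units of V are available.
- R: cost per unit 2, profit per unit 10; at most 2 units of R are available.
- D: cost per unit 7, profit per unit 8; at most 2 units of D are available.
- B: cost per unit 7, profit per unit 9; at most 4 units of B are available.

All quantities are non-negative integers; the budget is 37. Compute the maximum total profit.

R has the best ratio (10/2); taking only R gives at most 2×10 = 20 (stopped by the supply cap of 2).
Mixing does better — 2×R and 4×B: cost 32 ≤ 37, profit 2·10 + 4·9 = 56.

56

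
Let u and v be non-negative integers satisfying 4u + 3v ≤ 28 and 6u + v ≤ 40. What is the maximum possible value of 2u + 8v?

(u,v)=(0,9) is feasible, giving 72.
(u,v)=(1,8) is feasible, giving 66.
(u,v)=(0,8) is feasible, giving 64.
No feasible integer point exceeds 72.

72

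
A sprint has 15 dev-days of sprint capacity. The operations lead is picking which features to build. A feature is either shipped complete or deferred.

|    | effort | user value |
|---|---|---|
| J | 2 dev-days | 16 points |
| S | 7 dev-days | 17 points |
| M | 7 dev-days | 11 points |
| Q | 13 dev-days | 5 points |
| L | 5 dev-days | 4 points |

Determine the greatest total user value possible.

37

This is a 0-1 knapsack instance.
Take J, S, and L: effort 2 + 7 + 5 = 14 ≤ 15, user value 16 + 17 + 4 = 37.
No other feasible combination does better.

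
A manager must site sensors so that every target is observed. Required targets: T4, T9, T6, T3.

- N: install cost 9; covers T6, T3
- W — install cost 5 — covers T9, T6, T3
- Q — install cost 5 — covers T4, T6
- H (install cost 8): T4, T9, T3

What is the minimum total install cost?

Choose W and Q: together they cover T4, T9, T6, T3 — every target.
Total install cost: 5 + 5 = 10.
No cover costs less than 10.

10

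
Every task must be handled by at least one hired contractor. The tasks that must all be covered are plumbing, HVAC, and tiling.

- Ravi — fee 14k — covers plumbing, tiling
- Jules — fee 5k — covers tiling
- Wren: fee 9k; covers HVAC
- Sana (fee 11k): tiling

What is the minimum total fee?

This is an integer covering problem.
Choose Ravi and Wren: together they cover plumbing, HVAC, tiling — every task.
Total fee: 14 + 9 = 23.

23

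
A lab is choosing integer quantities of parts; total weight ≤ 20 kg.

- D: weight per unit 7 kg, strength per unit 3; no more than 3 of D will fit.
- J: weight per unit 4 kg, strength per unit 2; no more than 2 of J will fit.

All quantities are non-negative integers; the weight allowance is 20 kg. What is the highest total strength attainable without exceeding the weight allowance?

8

This is a bounded integer knapsack.
J has the best ratio (2/4); taking only J gives at most 2×2 = 4 (stopped by the supply cap of 2).
Mixing does better — 2×D and 1×J: weight 18 ≤ 20, strength 2·3 + 1·2 = 8.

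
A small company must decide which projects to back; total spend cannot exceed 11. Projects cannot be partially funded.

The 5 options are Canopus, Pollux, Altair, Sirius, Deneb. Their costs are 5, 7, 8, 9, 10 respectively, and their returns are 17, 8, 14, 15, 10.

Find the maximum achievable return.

17

Allowing fractional choices, the relaxed optimum would be about 27.5, but projects are indivisible.
Sirius: cost 9 ≤ 11, return 15.
Canopus: cost 5 ≤ 11, return 17.
Best is Canopus with total return 17.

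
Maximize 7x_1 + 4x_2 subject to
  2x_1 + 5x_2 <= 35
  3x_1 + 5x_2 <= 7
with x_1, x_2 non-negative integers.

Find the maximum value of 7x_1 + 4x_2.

14

The continuous relaxation peaks at (2.33, 0) with value 16.33; rounding to a feasible lattice point costs some objective.
(x_1,x_2)=(2,0): 2·2+5·0=4≤35, 3·2+5·0=6≤7, objective 14.
(x_1,x_2)=(1,0): 2·1+5·0=2≤35, 3·1+5·0=3≤7, objective 7.
The best lattice point is (2,0), giving 14.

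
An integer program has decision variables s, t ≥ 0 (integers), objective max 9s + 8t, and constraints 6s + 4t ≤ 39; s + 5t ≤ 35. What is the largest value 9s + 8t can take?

67

(s,t)=(3,5): 6·3+4·5=38≤39, 1·3+5·5=28≤35, objective 67.
(s,t)=(2,6): 6·2+4·6=36≤39, 1·2+5·6=32≤35, objective 66.
(s,t)=(3,4): 6·3+4·4=34≤39, 1·3+5·4=23≤35, objective 59.
(s,t)=(2,5): 6·2+4·5=32≤39, 1·2+5·5=27≤35, objective 58.
Maximum is 67 at (s,t)=(3,5).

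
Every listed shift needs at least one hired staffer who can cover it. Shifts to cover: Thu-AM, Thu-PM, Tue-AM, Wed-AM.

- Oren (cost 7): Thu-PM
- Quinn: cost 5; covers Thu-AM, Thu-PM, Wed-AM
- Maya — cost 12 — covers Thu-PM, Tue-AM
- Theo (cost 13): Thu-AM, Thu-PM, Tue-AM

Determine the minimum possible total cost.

This is an integer covering problem.
Choose Quinn and Maya: together they cover Thu-AM, Thu-PM, Tue-AM, Wed-AM — every shift.
Total cost: 5 + 12 = 17.
No cover costs less than 17.

17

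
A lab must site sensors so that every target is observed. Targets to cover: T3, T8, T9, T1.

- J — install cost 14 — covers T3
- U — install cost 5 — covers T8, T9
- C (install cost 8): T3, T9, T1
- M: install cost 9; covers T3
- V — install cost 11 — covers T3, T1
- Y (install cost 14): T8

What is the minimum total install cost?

Choose U and C: together they cover T3, T8, T9, T1 — every target.
Total install cost: 5 + 8 = 13.
No cover costs less than 13.

13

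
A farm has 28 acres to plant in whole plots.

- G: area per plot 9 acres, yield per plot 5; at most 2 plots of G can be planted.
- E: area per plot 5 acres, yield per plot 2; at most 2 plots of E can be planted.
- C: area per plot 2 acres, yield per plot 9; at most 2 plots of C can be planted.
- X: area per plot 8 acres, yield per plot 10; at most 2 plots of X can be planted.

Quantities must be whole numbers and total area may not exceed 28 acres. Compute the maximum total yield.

This is a bounded integer knapsack.
Take 1×E, 2×C, and 2×X: area 25 ≤ 28, yield 1·2 + 2·9 + 2·10 = 40.
C has the best ratio (9/2) and is taken to its limit of 2; remaining capacity is filled optimally with the others.

40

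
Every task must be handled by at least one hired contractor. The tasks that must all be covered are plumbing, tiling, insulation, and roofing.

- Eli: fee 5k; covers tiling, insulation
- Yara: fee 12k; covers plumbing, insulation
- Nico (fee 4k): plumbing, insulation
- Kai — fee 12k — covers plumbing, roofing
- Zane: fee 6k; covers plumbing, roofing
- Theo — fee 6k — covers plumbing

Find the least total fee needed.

11

The greedy cost-per-new-task heuristic would pick Nico, Eli, and Zane for 15, but a cheaper cover exists.
Choose Eli and Zane: together they cover plumbing, tiling, insulation, roofing — every task.
Total fee: 5 + 6 = 11.
No cover costs less than 11.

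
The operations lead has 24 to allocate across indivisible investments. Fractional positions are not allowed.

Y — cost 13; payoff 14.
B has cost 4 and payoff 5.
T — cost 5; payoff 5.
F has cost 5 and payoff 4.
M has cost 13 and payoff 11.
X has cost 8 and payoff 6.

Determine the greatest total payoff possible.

24

This is an integer program with binary decision variables.
Take Y, B, and T: cost 13 + 4 + 5 = 22 ≤ 24, payoff 14 + 5 + 5 = 24.
No other feasible combination does better.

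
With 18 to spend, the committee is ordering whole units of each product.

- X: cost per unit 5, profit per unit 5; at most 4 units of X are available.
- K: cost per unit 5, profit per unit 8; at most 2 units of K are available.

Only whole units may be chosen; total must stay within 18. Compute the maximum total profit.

21

K has the best ratio (8/5); taking only K gives at most 2×8 = 16 (stopped by the supply cap of 2).
Mixing does better — 1×X and 2×K: cost 15 ≤ 18, profit 1·5 + 2·8 = 21.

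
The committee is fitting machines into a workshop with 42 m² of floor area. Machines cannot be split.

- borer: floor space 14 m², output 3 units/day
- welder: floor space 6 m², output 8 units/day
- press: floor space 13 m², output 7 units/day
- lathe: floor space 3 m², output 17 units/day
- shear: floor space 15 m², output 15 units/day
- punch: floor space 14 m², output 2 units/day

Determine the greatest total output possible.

47

Take welder, press, lathe, and shear: floor space 6 + 13 + 3 + 15 = 37 ≤ 42, output 8 + 7 + 17 + 15 = 47.
No other feasible combination does better.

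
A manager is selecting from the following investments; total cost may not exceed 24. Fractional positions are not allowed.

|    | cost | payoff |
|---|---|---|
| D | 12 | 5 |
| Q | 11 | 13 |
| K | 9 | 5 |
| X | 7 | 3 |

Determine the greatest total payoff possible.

Allowing fractional choices, the relaxed optimum would be about 19.7, but investments are indivisible.
D + Q: cost 12 + 11 = 23 ≤ 24, payoff 5 + 13 = 18.
Q + K: cost 11 + 9 = 20 ≤ 24, payoff 13 + 5 = 18.
The maximum payoff is 18; one optimal choice is Q and K.

18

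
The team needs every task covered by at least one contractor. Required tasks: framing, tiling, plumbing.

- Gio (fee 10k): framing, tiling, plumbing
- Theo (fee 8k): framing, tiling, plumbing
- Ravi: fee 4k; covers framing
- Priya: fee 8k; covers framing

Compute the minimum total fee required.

Theo alone covers framing, tiling, plumbing — every task.
Total fee: 8.
No cover costs less than 8.

8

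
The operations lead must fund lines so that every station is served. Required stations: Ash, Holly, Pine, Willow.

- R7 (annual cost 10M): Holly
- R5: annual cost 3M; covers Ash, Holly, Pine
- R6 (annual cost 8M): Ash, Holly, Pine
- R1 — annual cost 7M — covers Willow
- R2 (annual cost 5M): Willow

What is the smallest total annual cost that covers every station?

8

Choose R5 and R2: together they cover Ash, Holly, Pine, Willow — every station.
Total annual cost: 3 + 5 = 8.
No cover costs less than 8.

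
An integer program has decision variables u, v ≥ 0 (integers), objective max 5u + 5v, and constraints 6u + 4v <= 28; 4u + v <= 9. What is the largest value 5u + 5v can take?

(u,v)=(0,7): 6·0+4·7=28≤28, 4·0+1·7=7≤9, objective 35.
(u,v)=(0,6): 6·0+4·6=24≤28, 4·0+1·6=6≤9, objective 30.
The best lattice point is (0,7), giving 35.

35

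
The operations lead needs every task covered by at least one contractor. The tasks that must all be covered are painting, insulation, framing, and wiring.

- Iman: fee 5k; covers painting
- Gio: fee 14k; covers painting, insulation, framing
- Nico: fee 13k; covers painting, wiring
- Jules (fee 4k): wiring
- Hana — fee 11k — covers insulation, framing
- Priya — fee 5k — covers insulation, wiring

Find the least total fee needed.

The greedy cost-per-new-task heuristic would pick Priya, Iman, and Hana for 21, but a cheaper cover exists.
Choose Gio and Jules: together they cover painting, insulation, framing, wiring — every task.
Total fee: 14 + 4 = 18.
No cover costs less than 18.

18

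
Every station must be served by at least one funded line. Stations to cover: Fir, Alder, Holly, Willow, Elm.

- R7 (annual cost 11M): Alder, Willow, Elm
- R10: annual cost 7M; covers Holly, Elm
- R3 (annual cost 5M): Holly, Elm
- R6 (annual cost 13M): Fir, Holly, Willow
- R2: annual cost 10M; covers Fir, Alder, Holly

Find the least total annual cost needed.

Choose R7 and R2: together they cover Fir, Alder, Holly, Willow, Elm — every station.
Total annual cost: 11 + 10 = 21.

21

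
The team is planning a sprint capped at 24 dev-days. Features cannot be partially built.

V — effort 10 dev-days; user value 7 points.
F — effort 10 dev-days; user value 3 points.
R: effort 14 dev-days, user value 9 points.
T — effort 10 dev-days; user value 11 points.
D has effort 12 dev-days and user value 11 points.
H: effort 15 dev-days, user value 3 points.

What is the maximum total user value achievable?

Take T and D: effort 10 + 12 = 22 ≤ 24, user value 11 + 11 = 22.
No other feasible combination does better.

22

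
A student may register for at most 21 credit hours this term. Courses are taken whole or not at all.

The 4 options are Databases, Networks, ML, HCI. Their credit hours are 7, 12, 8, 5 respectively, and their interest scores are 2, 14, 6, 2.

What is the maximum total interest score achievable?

Treat it as a binary knapsack problem.
Networks + HCI: credit hours 12 + 5 = 17 ≤ 21, interest score 14 + 2 = 16.
Networks + ML: credit hours 12 + 8 = 20 ≤ 21, interest score 14 + 6 = 20.
Databases + Networks: credit hours 7 + 12 = 19 ≤ 21, interest score 2 + 14 = 16.
Best is Networks and ML with total interest score 20.

20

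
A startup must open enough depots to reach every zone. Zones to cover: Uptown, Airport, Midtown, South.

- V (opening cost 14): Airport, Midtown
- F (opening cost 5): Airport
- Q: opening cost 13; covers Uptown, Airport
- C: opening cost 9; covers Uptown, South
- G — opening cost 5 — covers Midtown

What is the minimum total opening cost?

Choose F, C, and G: together they cover Uptown, Airport, Midtown, South — every zone.
Total opening cost: 5 + 9 + 5 = 19.

19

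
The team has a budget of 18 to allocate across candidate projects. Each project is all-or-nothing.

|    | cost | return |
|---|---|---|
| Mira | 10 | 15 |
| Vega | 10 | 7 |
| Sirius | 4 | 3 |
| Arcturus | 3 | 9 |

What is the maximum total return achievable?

27

This is an integer program with binary decision variables.
Mira + Arcturus: cost 10 + 3 = 13 ≤ 18, return 15 + 9 = 24.
Vega + Sirius + Arcturus: cost 10 + 4 + 3 = 17 ≤ 18, return 7 + 3 + 9 = 19.
Mira + Sirius + Arcturus: cost 10 + 4 + 3 = 17 ≤ 18, return 15 + 3 + 9 = 27.
Best is Mira, Sirius, and Arcturus with total return 27.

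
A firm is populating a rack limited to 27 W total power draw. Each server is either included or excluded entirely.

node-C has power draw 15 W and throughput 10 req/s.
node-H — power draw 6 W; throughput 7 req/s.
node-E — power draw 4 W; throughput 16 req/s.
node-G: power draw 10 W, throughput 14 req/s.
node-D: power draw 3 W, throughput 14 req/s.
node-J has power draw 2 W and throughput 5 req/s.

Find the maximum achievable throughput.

Allowing fractional choices, the relaxed optimum would be about 57.3, but servers are indivisible.
node-E + node-G + node-D + node-J: power draw 4 + 10 + 3 + 2 = 19 ≤ 27, throughput 16 + 14 + 14 + 5 = 49.
node-H + node-E + node-G + node-D: power draw 6 + 4 + 10 + 3 = 23 ≤ 27, throughput 7 + 16 + 14 + 14 = 51.
node-H + node-E + node-G + node-D + node-J: power draw 6 + 4 + 10 + 3 + 2 = 25 ≤ 27, throughput 7 + 16 + 14 + 14 + 5 = 56.
Best is node-H, node-E, node-G, node-D, and node-J with total throughput 56.

56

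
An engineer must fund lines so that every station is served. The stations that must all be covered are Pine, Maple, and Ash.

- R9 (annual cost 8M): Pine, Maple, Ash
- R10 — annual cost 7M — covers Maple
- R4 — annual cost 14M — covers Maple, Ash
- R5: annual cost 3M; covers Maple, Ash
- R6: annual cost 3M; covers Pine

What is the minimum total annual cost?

6

Choose R5 and R6: together they cover Pine, Maple, Ash — every station.
Total annual cost: 3 + 3 = 6.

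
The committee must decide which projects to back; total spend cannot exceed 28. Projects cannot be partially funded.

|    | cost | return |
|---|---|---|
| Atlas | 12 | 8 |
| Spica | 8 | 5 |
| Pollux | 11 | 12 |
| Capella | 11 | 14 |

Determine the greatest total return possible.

Allowing fractional choices, the relaxed optimum would be about 30.0, but projects are indivisible.
Atlas + Pollux: cost 12 + 11 = 23 ≤ 28, return 8 + 12 = 20.
Pollux + Capella: cost 11 + 11 = 22 ≤ 28, return 12 + 14 = 26.
Atlas + Capella: cost 12 + 11 = 23 ≤ 28, return 8 + 14 = 22.
Best is Pollux and Capella with total return 26.

26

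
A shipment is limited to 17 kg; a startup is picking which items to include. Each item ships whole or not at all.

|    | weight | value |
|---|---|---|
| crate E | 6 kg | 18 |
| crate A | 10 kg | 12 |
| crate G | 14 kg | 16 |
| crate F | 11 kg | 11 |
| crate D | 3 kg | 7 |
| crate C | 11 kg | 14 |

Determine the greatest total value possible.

32

This is a 0-1 knapsack instance.
crate E + crate A: weight 6 + 10 = 16 ≤ 17, value 18 + 12 = 30.
crate E + crate C: weight 6 + 11 = 17 ≤ 17, value 18 + 14 = 32.
Best is crate E and crate C with total value 32.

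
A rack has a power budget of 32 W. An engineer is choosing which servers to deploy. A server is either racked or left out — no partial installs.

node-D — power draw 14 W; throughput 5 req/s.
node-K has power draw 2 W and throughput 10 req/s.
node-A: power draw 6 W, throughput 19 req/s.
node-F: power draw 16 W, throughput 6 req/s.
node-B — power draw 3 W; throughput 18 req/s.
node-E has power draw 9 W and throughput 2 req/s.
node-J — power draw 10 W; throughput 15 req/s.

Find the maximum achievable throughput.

Treat it as a binary knapsack problem.
node-A + node-B + node-E + node-J: power draw 6 + 3 + 9 + 10 = 28 ≤ 32, throughput 19 + 18 + 2 + 15 = 54.
node-K + node-A + node-B + node-E + node-J: power draw 2 + 6 + 3 + 9 + 10 = 30 ≤ 32, throughput 10 + 19 + 18 + 2 + 15 = 64.
node-K + node-A + node-B + node-J: power draw 2 + 6 + 3 + 10 = 21 ≤ 32, throughput 10 + 19 + 18 + 15 = 62.
Best is node-K, node-A, node-B, node-E, and node-J with total throughput 64.

64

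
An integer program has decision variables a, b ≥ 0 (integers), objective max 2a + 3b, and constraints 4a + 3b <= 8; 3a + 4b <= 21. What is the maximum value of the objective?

(a,b)=(0,2): 4·0+3·2=6≤8, 3·0+4·2=8≤21, objective 6.
(a,b)=(1,1): 4·1+3·1=7≤8, 3·1+4·1=7≤21, objective 5.
(a,b)=(0,1): 4·0+3·1=3≤8, 3·0+4·1=4≤21, objective 3.
The best lattice point is (0,2), giving 6.

6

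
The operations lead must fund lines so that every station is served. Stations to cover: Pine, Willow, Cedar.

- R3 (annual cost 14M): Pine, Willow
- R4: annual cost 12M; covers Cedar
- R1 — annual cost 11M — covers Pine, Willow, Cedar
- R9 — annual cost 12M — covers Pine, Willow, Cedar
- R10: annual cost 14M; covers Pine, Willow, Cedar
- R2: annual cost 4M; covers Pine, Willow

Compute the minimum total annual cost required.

The greedy cost-per-new-station heuristic would pick R2 and R1 for 15, but a cheaper cover exists.
R1 alone covers Pine, Willow, Cedar — every station.
Total annual cost: 11.
No cover costs less than 11.

11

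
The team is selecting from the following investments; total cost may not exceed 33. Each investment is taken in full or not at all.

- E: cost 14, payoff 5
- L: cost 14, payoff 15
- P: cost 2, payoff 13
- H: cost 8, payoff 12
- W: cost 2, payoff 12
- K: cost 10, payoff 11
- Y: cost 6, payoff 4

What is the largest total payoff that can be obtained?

This is a 0-1 knapsack instance.
P + H + W + K + Y: cost 2 + 8 + 2 + 10 + 6 = 28 ≤ 33, payoff 13 + 12 + 12 + 11 + 4 = 52.
L + P + H + W: cost 14 + 2 + 8 + 2 = 26 ≤ 33, payoff 15 + 13 + 12 + 12 = 52.
L + P + H + W + Y: cost 14 + 2 + 8 + 2 + 6 = 32 ≤ 33, payoff 15 + 13 + 12 + 12 + 4 = 56.
Best is L, P, H, W, and Y with total payoff 56.

56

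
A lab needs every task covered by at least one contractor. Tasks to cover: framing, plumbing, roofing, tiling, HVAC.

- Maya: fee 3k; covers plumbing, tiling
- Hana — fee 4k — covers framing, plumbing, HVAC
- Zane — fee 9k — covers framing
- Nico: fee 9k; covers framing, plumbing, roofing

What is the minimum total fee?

16

Choose Maya, Hana, and Nico: together they cover framing, plumbing, roofing, tiling, HVAC — every task.
Total fee: 3 + 4 + 9 = 16.
No cover costs less than 16.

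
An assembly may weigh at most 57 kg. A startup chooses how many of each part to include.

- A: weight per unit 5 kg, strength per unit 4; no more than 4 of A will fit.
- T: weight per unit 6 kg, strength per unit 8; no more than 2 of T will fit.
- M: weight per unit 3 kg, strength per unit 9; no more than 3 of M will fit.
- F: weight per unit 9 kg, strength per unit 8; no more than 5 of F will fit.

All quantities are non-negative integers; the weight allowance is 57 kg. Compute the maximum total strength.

M has the best ratio (9/3); taking only M gives at most 3×9 = 27 (stopped by the supply cap of 3).
Mixing does better — 2×T, 3×M, and 4×F: weight 57 ≤ 57, strength 2·8 + 3·9 + 4·8 = 75.

75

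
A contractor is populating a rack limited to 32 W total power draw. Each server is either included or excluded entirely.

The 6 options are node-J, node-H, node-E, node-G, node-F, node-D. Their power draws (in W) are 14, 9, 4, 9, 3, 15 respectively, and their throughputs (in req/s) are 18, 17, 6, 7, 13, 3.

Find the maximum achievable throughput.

Allowing fractional choices, the relaxed optimum would be about 55.6, but servers are indivisible.
node-J + node-E + node-G + node-F: power draw 14 + 4 + 9 + 3 = 30 ≤ 32, throughput 18 + 6 + 7 + 13 = 44.
node-J + node-H + node-F: power draw 14 + 9 + 3 = 26 ≤ 32, throughput 18 + 17 + 13 = 48.
node-J + node-H + node-E + node-F: power draw 14 + 9 + 4 + 3 = 30 ≤ 32, throughput 18 + 17 + 6 + 13 = 54.
Best is node-J, node-H, node-E, and node-F with total throughput 54.

54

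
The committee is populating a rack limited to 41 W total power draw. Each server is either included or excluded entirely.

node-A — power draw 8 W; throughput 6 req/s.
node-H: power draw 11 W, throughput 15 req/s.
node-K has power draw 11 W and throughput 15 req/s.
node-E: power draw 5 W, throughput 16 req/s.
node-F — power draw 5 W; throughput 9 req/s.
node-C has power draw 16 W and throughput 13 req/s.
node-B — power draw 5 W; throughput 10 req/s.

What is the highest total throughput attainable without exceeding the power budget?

Allowing fractional choices, the relaxed optimum would be about 68.2, but servers are indivisible.
node-A + node-H + node-K + node-E + node-B: power draw 8 + 11 + 11 + 5 + 5 = 40 ≤ 41, throughput 6 + 15 + 15 + 16 + 10 = 62.
node-H + node-K + node-E + node-F + node-B: power draw 11 + 11 + 5 + 5 + 5 = 37 ≤ 41, throughput 15 + 15 + 16 + 9 + 10 = 65.
node-A + node-H + node-K + node-E + node-F: power draw 8 + 11 + 11 + 5 + 5 = 40 ≤ 41, throughput 6 + 15 + 15 + 16 + 9 = 61.
Best is node-H, node-K, node-E, node-F, and node-B with total throughput 65.

65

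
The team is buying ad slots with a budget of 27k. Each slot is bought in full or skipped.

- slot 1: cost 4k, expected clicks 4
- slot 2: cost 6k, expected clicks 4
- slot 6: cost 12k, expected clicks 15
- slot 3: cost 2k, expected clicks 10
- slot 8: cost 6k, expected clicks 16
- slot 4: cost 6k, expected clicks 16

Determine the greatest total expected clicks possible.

57

This is an integer program with binary decision variables.
Take slot 6, slot 3, slot 8, and slot 4: cost 12 + 2 + 6 + 6 = 26 ≤ 27, expected clicks 15 + 10 + 16 + 16 = 57.
No other feasible combination does better.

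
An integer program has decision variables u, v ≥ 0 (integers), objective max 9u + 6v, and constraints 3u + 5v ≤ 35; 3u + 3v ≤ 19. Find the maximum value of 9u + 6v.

54

The continuous relaxation peaks at (6.33, 0) with value 57.00; rounding to a feasible lattice point costs some objective.
(u,v)=(6,0): 3·6+5·0=18≤35, 3·6+3·0=18≤19, objective 54.
(u,v)=(5,1): 3·5+5·1=20≤35, 3·5+3·1=18≤19, objective 51.
(u,v)=(5,0): 3·5+5·0=15≤35, 3·5+3·0=15≤19, objective 45.
No feasible integer point exceeds 54.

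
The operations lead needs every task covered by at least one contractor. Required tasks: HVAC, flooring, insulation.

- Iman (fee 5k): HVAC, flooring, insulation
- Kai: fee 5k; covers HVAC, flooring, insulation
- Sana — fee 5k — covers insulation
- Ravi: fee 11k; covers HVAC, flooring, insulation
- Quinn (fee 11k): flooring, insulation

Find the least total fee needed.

5

This is a weighted set-cover instance.
Iman alone covers HVAC, flooring, insulation — every task.
Total fee: 5.
No cover costs less than 5.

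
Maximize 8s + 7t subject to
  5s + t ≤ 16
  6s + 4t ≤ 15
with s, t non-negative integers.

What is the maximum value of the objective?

(s,t)=(1,2): 5·1+1·2=7≤16, 6·1+4·2=14≤15, objective 22.
(s,t)=(0,3): 5·0+1·3=3≤16, 6·0+4·3=12≤15, objective 21.
Maximum is 22 at (s,t)=(1,2).

22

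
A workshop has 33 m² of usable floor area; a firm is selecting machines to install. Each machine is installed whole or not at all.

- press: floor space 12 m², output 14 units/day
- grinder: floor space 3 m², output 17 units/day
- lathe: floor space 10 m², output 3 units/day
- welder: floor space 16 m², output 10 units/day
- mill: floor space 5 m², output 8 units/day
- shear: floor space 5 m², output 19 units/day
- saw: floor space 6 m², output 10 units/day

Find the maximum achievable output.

Allowing fractional choices, the relaxed optimum would be about 69.2, but machines are indivisible.
press + grinder + mill + shear: floor space 12 + 3 + 5 + 5 = 25 ≤ 33, output 14 + 17 + 8 + 19 = 58.
press + grinder + mill + shear + saw: floor space 12 + 3 + 5 + 5 + 6 = 31 ≤ 33, output 14 + 17 + 8 + 19 + 10 = 68.
press + grinder + shear + saw: floor space 12 + 3 + 5 + 6 = 26 ≤ 33, output 14 + 17 + 19 + 10 = 60.
Best is press, grinder, mill, shear, and saw with total output 68.

68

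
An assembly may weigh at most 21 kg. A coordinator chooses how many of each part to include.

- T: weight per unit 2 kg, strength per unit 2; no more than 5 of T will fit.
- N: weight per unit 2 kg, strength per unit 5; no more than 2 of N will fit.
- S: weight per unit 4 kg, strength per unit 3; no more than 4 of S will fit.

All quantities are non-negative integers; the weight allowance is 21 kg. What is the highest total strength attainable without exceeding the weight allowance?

N has the best ratio (5/2); taking only N gives at most 2×5 = 10 (stopped by the supply cap of 2).
Mixing does better — 4×T, 2×N, and 2×S: weight 20 ≤ 21, strength 4·2 + 2·5 + 2·3 = 24.

24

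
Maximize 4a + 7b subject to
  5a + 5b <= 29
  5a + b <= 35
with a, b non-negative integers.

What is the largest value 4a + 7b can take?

35

Relaxing integrality, the LP optimum is 40.60 at (a,b) = (0, 5.8), which is not an integer point.
(a,b)=(0,5): 5·0+5·5=25≤29, 5·0+1·5=5≤35, objective 35.
(a,b)=(1,4): 5·1+5·4=25≤29, 5·1+1·4=9≤35, objective 32.
(a,b)=(0,4): 5·0+5·4=20≤29, 5·0+1·4=4≤35, objective 28.
The best lattice point is (0,5), giving 35.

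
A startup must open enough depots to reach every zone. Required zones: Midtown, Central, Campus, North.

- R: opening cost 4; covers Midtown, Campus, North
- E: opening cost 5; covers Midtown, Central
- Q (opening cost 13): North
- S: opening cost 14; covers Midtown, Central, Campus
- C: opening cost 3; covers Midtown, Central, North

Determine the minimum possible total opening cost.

This is a weighted set-cover instance.
Choose R and C: together they cover Midtown, Central, Campus, North — every zone.
Total opening cost: 4 + 3 = 7.
No cover costs less than 7.

7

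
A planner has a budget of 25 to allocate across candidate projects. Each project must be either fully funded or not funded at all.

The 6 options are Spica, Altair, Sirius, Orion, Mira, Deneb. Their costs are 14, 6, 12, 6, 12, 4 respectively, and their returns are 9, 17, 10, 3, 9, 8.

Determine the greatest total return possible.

35

Treat it as a binary knapsack problem.
Allowing fractional choices, the relaxed optimum would be about 37.2, but projects are indivisible.
Spica + Altair + Deneb: cost 14 + 6 + 4 = 24 ≤ 25, return 9 + 17 + 8 = 34.
Altair + Mira + Deneb: cost 6 + 12 + 4 = 22 ≤ 25, return 17 + 9 + 8 = 34.
Altair + Sirius + Deneb: cost 6 + 12 + 4 = 22 ≤ 25, return 17 + 10 + 8 = 35.
Best is Altair, Sirius, and Deneb with total return 35.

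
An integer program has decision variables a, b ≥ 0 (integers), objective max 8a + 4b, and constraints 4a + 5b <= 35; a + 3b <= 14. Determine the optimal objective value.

The continuous relaxation peaks at (8.75, 0) with value 70.00; rounding to a feasible lattice point costs some objective.
(a,b)=(8,0) is feasible, giving 64.
(a,b)=(7,1) is feasible, giving 60.
No feasible integer point exceeds 64.

64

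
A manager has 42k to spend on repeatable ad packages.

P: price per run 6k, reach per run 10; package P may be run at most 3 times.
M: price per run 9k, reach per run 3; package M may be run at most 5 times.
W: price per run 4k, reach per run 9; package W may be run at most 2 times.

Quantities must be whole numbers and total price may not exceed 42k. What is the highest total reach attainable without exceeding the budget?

51

This is a bounded integer knapsack.
3×P and 2×W: price 26 ≤ 42, reach 3·10 + 2·9 = 48.
3×P, 1×M, and 2×W: price 35 ≤ 42, reach 3·10 + 1·3 + 2·9 = 51.
Best is 51.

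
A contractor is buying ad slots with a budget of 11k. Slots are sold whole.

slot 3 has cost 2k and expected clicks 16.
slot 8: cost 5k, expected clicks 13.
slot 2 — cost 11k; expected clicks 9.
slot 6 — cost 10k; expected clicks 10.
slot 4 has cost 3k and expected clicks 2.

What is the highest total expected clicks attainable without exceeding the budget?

slot 3 + slot 4: cost 2 + 3 = 5 ≤ 11, expected clicks 16 + 2 = 18.
slot 3 + slot 8: cost 2 + 5 = 7 ≤ 11, expected clicks 16 + 13 = 29.
slot 3 + slot 8 + slot 4: cost 2 + 5 + 3 = 10 ≤ 11, expected clicks 16 + 13 + 2 = 31.
Best is slot 3, slot 8, and slot 4 with total expected clicks 31.

31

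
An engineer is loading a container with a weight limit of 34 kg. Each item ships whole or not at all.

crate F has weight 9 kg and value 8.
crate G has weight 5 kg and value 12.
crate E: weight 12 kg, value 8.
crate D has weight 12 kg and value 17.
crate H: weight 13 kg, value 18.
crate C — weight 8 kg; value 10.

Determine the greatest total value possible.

47

Allowing fractional choices, the relaxed optimum would be about 52.0, but items are indivisible.
crate F + crate G + crate D + crate C: weight 9 + 5 + 12 + 8 = 34 ≤ 34, value 8 + 12 + 17 + 10 = 47.
crate G + crate D + crate H: weight 5 + 12 + 13 = 30 ≤ 34, value 12 + 17 + 18 = 47.
The maximum value is 47; one optimal choice is crate G, crate D, and crate H.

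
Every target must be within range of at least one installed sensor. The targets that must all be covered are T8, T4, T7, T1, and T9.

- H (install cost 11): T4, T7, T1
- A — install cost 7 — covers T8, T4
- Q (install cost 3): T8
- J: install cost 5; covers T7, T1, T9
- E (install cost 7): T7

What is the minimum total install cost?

12

The greedy cost-per-new-target heuristic would pick J, Q, and A for 15, but a cheaper cover exists.
Choose A and J: together they cover T8, T4, T7, T1, T9 — every target.
Total install cost: 7 + 5 = 12.
No cover costs less than 12.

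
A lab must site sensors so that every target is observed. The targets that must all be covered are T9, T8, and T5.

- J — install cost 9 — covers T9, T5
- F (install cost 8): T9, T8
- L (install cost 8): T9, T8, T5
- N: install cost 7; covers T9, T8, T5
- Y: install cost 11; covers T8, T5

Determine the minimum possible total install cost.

7

This is an integer covering problem.
N alone covers T9, T8, T5 — every target.
Total install cost: 7.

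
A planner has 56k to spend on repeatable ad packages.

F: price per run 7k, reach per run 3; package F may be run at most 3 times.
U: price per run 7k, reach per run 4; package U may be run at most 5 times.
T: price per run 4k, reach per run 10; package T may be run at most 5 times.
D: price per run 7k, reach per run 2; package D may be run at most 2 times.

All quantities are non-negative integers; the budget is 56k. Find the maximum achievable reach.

This is a bounded integer knapsack.
1×F, 4×U, and 5×T: price 55 ≤ 56, reach 1·3 + 4·4 + 5·10 = 69.
5×U and 5×T: price 55 ≤ 56, reach 5·4 + 5·10 = 70.
Best is 70.

70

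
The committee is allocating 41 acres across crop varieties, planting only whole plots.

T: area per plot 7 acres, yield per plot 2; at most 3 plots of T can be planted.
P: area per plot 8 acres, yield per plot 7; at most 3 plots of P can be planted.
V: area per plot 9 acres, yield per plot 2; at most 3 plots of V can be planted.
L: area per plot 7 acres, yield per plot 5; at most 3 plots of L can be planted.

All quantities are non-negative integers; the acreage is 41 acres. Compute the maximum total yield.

31

P has the best ratio (7/8); taking only P gives at most 3×7 = 21 (stopped by the supply cap of 3).
Mixing does better — 3×P and 2×L: area 38 ≤ 41, yield 3·7 + 2·5 = 31.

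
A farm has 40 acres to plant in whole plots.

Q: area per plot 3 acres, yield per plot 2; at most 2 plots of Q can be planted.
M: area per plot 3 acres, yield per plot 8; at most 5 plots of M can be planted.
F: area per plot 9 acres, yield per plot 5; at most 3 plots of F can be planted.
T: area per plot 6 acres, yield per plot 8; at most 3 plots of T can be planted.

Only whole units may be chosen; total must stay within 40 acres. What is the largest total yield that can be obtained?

68

This is a bounded integer knapsack.
2×Q, 5×M, and 3×T: area 39 ≤ 40, yield 2·2 + 5·8 + 3·8 = 68.
1×Q, 5×M, and 3×T: area 36 ≤ 40, yield 1·2 + 5·8 + 3·8 = 66.
Best is 68.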